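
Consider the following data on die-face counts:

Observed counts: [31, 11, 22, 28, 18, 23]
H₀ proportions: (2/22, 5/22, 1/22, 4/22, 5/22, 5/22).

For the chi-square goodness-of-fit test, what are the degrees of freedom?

degrees of freedom = 5

df = k − 1 = 6 − 1 = 5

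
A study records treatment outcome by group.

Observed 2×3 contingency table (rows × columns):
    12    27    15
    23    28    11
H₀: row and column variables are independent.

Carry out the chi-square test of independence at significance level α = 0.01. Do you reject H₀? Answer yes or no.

reject H₀: no

Row totals [54, 62], col totals [35, 55, 26], n=116
χ² = (12−16.29)²/16.29 + (27−25.60)²/25.60 + (15−12.10)²/12.10 + (23−18.71)²/18.71 + (28−29.40)²/29.40 + (11−13.90)²/13.90 = 3.5559
df = 2
p-value (upper-tail) = 0.16898
At α=0.01: p ≥ α → fail to reject H₀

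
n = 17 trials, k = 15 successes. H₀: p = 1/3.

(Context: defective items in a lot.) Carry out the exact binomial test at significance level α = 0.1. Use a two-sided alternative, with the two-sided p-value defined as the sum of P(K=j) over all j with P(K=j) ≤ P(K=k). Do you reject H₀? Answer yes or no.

Exact binomial: n=17, k=15, p₀=1/3=0.3333
P(X=j) = C(n,j)·p₀^j·(1−p₀)^(n−j); p = Σ P(X=j) over j with P(X=j) ≤ P(X=15)
p-value (two-sided) = 0.00000
At α=0.1: p < α → reject H₀

reject H₀: yes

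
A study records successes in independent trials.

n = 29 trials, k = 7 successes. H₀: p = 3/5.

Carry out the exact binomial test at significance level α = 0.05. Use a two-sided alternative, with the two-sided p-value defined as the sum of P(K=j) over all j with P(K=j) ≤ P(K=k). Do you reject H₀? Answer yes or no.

Exact binomial: n=29, k=7, p₀=3/5=0.6000
P(X=j) = C(n,j)·p₀^j·(1−p₀)^(n−j); p = Σ P(X=j) over j with P(X=j) ≤ P(X=7)
p-value (two-sided) = 0.00017
At α=0.05: p < α → reject H₀

reject H₀: yes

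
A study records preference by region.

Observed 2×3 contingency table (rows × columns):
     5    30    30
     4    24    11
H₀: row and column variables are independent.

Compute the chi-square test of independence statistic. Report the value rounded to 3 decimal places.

test statistic = 3.288

Row totals [65, 39], col totals [9, 54, 41], n=104
χ² = (5−5.62)²/5.62 + (30−33.75)²/33.75 + (30−25.62)²/25.62 + (4−3.38)²/3.38 + (24−20.25)²/20.25 + (11−15.38)²/15.38 = 3.2882
df = 2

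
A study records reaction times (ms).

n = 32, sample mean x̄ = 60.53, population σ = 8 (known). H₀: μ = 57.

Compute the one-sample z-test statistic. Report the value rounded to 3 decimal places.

SE = σ/√n = 8/√32 = 1.4142
z = (x̄−μ₀)/SE = (60.53−57)/1.4142 = 2.4961

test statistic = 2.496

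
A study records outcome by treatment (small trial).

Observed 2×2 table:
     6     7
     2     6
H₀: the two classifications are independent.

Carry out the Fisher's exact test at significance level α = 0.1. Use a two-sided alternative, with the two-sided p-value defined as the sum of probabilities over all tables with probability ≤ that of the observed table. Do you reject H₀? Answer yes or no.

Margins: r₁=13, r₂=8, c₁=8, c₂=13, n=21
p_obs = C(13,6)·C(8,2)/C(21,8); sum pmf over tables with pmf ≤ p_obs
p-value (two-sided) = 0.39986
At α=0.1: p ≥ α → fail to reject H₀

reject H₀: no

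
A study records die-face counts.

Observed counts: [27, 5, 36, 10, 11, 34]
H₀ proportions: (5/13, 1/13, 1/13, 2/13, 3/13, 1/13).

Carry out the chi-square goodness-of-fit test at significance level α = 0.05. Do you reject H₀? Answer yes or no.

n = 123; E_i = n·p_i = [47.31, 9.46, 9.46, 18.92, 28.38, 9.46]
χ² = (27−47.31)²/47.31 + (5−9.46)²/9.46 + (36−9.46)²/9.46 + (10−18.92)²/18.92 + (11−28.38)²/28.38 + (34−9.46)²/9.46 = 163.7539
df = 5
p-value (upper-tail) = 0.00000
At α=0.05: p < α → reject H₀

reject H₀: yes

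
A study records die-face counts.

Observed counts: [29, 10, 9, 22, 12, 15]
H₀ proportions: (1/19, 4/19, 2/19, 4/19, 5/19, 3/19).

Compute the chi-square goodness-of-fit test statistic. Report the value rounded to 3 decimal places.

test statistic = 124.595

n = 97; E_i = n·p_i = [5.11, 20.42, 10.21, 20.42, 25.53, 15.32]
χ² = (29−5.11)²/5.11 + (10−20.42)²/20.42 + (9−10.21)²/10.21 + (22−20.42)²/20.42 + (12−25.53)²/25.53 + (15−15.32)²/15.32 = 124.5948
df = 5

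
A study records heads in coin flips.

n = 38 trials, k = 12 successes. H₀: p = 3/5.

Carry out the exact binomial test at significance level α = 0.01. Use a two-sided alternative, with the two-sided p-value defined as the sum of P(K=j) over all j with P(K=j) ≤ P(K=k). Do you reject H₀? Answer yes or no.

reject H₀: yes

Exact binomial: n=38, k=12, p₀=3/5=0.6000
P(X=j) = C(n,j)·p₀^j·(1−p₀)^(n−j); p = Σ P(X=j) over j with P(X=j) ≤ P(X=12)
p-value (two-sided) = 0.00068
At α=0.01: p < α → reject H₀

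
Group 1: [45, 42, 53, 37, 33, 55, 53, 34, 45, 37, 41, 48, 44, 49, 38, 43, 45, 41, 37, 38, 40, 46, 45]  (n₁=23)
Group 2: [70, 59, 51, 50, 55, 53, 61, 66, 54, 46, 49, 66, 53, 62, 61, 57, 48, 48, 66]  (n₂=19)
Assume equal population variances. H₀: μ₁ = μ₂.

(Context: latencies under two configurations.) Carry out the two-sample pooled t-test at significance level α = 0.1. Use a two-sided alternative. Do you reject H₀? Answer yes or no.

x̄₁=43.000, s₁=5.985, n₁=23
x̄₂=56.579, s₂=7.252, n₂=19
s_p² = [22·5.985² + 18·7.252²]/40 = 43.3658
SE = √(s_p²·(1/23+1/19)) = 2.0415
t = (43.000−56.579)/2.0415 = -6.6513
df = 40
p-value (two-sided) = 0.00000
At α=0.1: p < α → reject H₀

reject H₀: yes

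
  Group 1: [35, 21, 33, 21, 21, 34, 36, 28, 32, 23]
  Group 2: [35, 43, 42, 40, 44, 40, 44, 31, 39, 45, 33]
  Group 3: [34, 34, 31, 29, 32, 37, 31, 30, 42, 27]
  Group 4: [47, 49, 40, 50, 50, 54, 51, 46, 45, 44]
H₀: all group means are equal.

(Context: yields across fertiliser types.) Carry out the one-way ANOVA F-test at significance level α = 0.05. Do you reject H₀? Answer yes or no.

Group means [28.40, 39.64, 32.70, 47.60], grand mean 37.146
SSB = Σnᵢ(x̄ᵢ−x̄)² = 2123.676; SSW = ΣΣ(x−x̄ᵢ)² = 899.445
MSB = 2123.676/3 = 707.8922; MSW = 899.445/37 = 24.3093
F = MSB/MSW = 29.1202
df = (3, 37)
p-value (upper-tail) = 0.00000
At α=0.05: p < α → reject H₀

reject H₀: yes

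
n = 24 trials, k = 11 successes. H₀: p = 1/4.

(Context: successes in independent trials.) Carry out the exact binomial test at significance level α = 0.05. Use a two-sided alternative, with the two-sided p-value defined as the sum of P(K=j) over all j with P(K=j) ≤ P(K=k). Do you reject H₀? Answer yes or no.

Exact binomial: n=24, k=11, p₀=1/4=0.2500
P(X=j) = C(n,j)·p₀^j·(1−p₀)^(n−j); p = Σ P(X=j) over j with P(X=j) ≤ P(X=11)
p-value (two-sided) = 0.03037
At α=0.05: p < α → reject H₀

reject H₀: yes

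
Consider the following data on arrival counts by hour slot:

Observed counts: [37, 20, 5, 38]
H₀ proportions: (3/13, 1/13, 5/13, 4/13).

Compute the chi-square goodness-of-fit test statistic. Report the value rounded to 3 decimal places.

test statistic = 58.903

n = 100; E_i = n·p_i = [23.08, 7.69, 38.46, 30.77]
χ² = (37−23.08)²/23.08 + (20−7.69)²/7.69 + (5−38.46)²/38.46 + (38−30.77)²/30.77 = 58.9033
df = 3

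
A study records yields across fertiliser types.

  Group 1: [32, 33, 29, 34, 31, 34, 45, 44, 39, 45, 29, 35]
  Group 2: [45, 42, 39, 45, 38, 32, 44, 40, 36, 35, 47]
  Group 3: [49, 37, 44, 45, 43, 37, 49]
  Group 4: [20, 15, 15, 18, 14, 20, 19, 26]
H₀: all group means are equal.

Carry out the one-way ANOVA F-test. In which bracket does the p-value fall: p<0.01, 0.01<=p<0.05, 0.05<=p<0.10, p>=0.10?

Group means [35.83, 40.27, 43.43, 18.38], grand mean 34.842
SSB = Σnᵢ(x̄ᵢ−x̄)² = 3021.615; SSW = ΣΣ(x−x̄ᵢ)² = 873.438
MSB = 3021.615/3 = 1007.2050; MSW = 873.438/34 = 25.6893
F = MSB/MSW = 39.2071
df = (3, 34)
p-value (upper-tail) = 0.00000
→ bracket: p<0.01

p-value bracket: p<0.01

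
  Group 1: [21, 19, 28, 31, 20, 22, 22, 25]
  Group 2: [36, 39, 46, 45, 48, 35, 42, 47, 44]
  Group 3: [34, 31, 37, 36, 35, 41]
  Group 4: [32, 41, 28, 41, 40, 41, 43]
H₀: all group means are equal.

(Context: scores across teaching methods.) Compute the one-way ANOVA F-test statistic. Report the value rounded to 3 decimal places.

Group means [23.50, 42.44, 35.67, 38.00], grand mean 35.000
SSB = Σnᵢ(x̄ᵢ−x̄)² = 1622.444; SSW = ΣΣ(x−x̄ᵢ)² = 551.556
MSB = 1622.444/3 = 540.8148; MSW = 551.556/26 = 21.2137
F = MSB/MSW = 25.4937
df = (3, 26)

test statistic = 25.494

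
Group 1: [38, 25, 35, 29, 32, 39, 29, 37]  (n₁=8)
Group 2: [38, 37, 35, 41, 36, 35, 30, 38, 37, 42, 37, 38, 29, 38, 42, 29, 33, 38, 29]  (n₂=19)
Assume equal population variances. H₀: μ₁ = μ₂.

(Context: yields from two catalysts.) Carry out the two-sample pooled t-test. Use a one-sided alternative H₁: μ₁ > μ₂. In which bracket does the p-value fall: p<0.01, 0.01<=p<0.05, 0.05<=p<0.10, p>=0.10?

x̄₁=33.000, s₁=5.043, n₁=8
x̄₂=35.895, s₂=4.175, n₂=19
s_p² = [7·5.043² + 18·4.175²]/25 = 19.6716
SE = √(s_p²·(1/8+1/19)) = 1.8693
t = (33.000−35.895)/1.8693 = -1.5486
df = 25
p-value (one-sided, H₁ greater) = 0.93297
→ bracket: p>=0.10

p-value bracket: p>=0.10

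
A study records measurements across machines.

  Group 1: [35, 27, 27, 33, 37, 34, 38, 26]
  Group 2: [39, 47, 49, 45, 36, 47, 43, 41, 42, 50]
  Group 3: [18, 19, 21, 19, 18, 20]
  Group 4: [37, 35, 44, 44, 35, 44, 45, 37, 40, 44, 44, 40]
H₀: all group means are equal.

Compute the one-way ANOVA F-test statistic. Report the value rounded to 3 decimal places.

test statistic = 56.025

Group means [32.12, 43.90, 19.17, 40.75], grand mean 36.111
SSB = Σnᵢ(x̄ᵢ−x̄)² = 2714.697; SSW = ΣΣ(x−x̄ᵢ)² = 516.858
MSB = 2714.697/3 = 904.8991; MSW = 516.858/32 = 16.1518
F = MSB/MSW = 56.0246
df = (3, 32)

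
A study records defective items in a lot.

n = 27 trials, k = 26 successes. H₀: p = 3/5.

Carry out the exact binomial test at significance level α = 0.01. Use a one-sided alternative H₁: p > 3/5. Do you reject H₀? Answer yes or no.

reject H₀: yes

Exact binomial: n=27, k=26, p₀=3/5=0.6000
P(X≥26) from Σ C(n,i)·p₀^i·(1−p₀)^(n−i)
p-value (one-sided, H₁ greater) = 0.00002
At α=0.01: p < α → reject H₀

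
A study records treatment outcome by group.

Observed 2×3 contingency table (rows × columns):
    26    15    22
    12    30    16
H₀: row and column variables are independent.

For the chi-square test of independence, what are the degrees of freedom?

degrees of freedom = 2

df = (r−1)(c−1) = (2−1)·(3−1) = 2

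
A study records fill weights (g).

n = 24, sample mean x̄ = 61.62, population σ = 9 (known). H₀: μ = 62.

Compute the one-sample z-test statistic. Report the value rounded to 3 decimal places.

test statistic = -0.207

SE = σ/√n = 9/√24 = 1.8371
z = (x̄−μ₀)/SE = (61.62−62)/1.8371 = -0.2068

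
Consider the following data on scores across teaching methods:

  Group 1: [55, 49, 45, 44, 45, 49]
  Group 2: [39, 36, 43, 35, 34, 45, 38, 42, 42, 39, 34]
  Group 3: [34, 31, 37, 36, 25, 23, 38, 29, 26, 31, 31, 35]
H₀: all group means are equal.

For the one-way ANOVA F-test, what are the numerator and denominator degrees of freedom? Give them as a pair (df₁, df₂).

degrees of freedom = [2, 26]

k = 3 groups, N = 29 total
df = (k−1, N−k) = (3−1, 29−3) = (2, 26)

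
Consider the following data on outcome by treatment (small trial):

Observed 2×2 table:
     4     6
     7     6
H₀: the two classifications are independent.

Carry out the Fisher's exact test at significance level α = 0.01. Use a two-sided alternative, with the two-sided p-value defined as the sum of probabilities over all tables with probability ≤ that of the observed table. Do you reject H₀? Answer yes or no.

reject H₀: no

Margins: r₁=10, r₂=13, c₁=11, c₂=12, n=23
p_obs = C(10,4)·C(13,7)/C(23,11); sum pmf over tables with pmf ≤ p_obs
p-value (two-sided) = 0.68017
At α=0.01: p ≥ α → fail to reject H₀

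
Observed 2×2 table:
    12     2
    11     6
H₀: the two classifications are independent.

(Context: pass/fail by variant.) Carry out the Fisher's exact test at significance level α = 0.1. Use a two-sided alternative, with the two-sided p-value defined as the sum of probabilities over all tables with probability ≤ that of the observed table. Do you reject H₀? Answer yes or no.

reject H₀: no

Margins: r₁=14, r₂=17, c₁=23, c₂=8, n=31
p_obs = C(14,12)·C(17,11)/C(31,23); sum pmf over tables with pmf ≤ p_obs
p-value (two-sided) = 0.23991
At α=0.1: p ≥ α → fail to reject H₀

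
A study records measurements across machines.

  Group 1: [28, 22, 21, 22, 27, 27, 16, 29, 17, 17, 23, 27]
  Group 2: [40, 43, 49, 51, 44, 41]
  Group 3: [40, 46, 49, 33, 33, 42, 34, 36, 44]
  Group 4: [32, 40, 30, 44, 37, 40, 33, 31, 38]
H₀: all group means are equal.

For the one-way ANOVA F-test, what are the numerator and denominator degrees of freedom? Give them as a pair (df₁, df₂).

degrees of freedom = [3, 32]

k = 4 groups, N = 36 total
df = (k−1, N−k) = (4−1, 36−4) = (3, 32)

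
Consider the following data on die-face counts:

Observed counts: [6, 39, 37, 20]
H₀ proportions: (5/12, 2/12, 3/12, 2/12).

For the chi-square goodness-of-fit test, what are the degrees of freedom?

df = k − 1 = 4 − 1 = 3

degrees of freedom = 3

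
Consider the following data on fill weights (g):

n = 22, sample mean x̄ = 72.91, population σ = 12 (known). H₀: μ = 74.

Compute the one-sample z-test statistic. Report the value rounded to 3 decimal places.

SE = σ/√n = 12/√22 = 2.5584
z = (x̄−μ₀)/SE = (72.91−74)/2.5584 = -0.4260

test statistic = -0.426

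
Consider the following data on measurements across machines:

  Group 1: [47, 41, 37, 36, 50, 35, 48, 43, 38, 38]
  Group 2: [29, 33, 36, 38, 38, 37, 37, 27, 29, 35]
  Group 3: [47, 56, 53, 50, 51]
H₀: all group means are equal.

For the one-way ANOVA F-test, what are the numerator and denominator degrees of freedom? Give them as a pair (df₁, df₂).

degrees of freedom = [2, 22]

k = 3 groups, N = 25 total
df = (k−1, N−k) = (3−1, 25−3) = (2, 22)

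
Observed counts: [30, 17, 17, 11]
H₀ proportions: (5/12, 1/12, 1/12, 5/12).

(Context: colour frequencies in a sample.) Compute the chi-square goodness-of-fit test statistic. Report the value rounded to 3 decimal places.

n = 75; E_i = n·p_i = [31.25, 6.25, 6.25, 31.25]
χ² = (30−31.25)²/31.25 + (17−6.25)²/6.25 + (17−6.25)²/6.25 + (11−31.25)²/31.25 = 50.1520
df = 3

test statistic = 50.152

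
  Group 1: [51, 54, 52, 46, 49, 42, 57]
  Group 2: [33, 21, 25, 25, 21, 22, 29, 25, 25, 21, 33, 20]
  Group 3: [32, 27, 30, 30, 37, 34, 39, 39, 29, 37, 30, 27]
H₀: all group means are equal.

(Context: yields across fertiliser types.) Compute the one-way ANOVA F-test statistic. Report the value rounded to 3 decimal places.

Group means [50.14, 25.00, 32.58], grand mean 33.613
SSB = Σnᵢ(x̄ᵢ−x̄)² = 2815.581; SSW = ΣΣ(x−x̄ᵢ)² = 595.774
MSB = 2815.581/2 = 1407.7905; MSW = 595.774/28 = 21.2776
F = MSB/MSW = 66.1629
df = (2, 28)

test statistic = 66.163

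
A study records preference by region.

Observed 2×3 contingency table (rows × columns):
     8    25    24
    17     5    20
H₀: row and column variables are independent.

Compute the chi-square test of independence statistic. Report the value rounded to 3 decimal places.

test statistic = 15.009

Row totals [57, 42], col totals [25, 30, 44], n=99
χ² = (8−14.39)²/14.39 + (25−17.27)²/17.27 + (24−25.33)²/25.33 + (17−10.61)²/10.61 + (5−12.73)²/12.73 + (20−18.67)²/18.67 = 15.0088
df = 2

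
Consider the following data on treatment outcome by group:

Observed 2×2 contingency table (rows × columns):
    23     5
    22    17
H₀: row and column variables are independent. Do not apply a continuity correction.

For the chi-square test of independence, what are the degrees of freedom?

degrees of freedom = 1

df = (r−1)(c−1) = (2−1)·(2−1) = 1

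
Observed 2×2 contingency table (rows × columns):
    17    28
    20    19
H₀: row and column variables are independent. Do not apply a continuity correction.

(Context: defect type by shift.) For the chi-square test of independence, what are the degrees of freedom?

degrees of freedom = 1

df = (r−1)(c−1) = (2−1)·(2−1) = 1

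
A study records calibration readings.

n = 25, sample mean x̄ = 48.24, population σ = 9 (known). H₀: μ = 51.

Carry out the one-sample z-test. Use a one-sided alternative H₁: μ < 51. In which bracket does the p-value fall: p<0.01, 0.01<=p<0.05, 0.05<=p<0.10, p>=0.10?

SE = σ/√n = 9/√25 = 1.8000
z = (x̄−μ₀)/SE = (48.24−51)/1.8000 = -1.5333
p-value (one-sided, H₁ less) = 0.06260
→ bracket: 0.05<=p<0.10

p-value bracket: 0.05<=p<0.10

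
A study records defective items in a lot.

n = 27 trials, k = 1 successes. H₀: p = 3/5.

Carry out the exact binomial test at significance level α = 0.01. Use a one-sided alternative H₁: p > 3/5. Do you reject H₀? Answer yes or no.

reject H₀: no

Exact binomial: n=27, k=1, p₀=3/5=0.6000
P(X≥1) from Σ C(n,i)·p₀^i·(1−p₀)^(n−i)
p-value (one-sided, H₁ greater) = 1.00000
At α=0.01: p ≥ α → fail to reject H₀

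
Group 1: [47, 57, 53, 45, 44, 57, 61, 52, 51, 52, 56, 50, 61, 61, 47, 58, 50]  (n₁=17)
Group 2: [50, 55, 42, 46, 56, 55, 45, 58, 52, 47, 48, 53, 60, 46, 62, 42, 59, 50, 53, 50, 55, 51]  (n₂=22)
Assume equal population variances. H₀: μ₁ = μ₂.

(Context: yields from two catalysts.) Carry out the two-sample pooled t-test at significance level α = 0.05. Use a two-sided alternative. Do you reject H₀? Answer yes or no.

x̄₁=53.059, s₁=5.584, n₁=17
x̄₂=51.591, s₂=5.629, n₂=22
s_p² = [16·5.584² + 21·5.629²]/37 = 31.4665
SE = √(s_p²·(1/17+1/22)) = 1.8114
t = (53.059−51.591)/1.8114 = 0.8104
df = 37
p-value (two-sided) = 0.42291
At α=0.05: p ≥ α → fail to reject H₀

reject H₀: no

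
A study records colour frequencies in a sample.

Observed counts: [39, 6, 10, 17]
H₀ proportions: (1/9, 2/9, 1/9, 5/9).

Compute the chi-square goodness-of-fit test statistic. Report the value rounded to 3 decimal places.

n = 72; E_i = n·p_i = [8.00, 16.00, 8.00, 40.00]
χ² = (39−8.00)²/8.00 + (6−16.00)²/16.00 + (10−8.00)²/8.00 + (17−40.00)²/40.00 = 140.1000
df = 3

test statistic = 140.100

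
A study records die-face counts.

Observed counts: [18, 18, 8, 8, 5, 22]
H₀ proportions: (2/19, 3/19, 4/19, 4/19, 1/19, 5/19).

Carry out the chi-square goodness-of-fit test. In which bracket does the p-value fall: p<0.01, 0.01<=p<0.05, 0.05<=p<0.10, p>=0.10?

n = 79; E_i = n·p_i = [8.32, 12.47, 16.63, 16.63, 4.16, 20.79]
χ² = (18−8.32)²/8.32 + (18−12.47)²/12.47 + (8−16.63)²/16.63 + (8−16.63)²/16.63 + (5−4.16)²/4.16 + (22−20.79)²/20.79 = 22.9266
df = 5
p-value (upper-tail) = 0.00035
→ bracket: p<0.01

p-value bracket: p<0.01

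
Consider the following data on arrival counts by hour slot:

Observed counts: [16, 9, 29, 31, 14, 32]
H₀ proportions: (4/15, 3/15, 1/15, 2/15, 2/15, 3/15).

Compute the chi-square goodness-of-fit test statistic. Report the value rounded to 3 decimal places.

n = 131; E_i = n·p_i = [34.93, 26.20, 8.73, 17.47, 17.47, 26.20]
χ² = (16−34.93)²/34.93 + (9−26.20)²/26.20 + (29−8.73)²/8.73 + (31−17.47)²/17.47 + (14−17.47)²/17.47 + (32−26.20)²/26.20 = 81.0420
df = 5

test statistic = 81.042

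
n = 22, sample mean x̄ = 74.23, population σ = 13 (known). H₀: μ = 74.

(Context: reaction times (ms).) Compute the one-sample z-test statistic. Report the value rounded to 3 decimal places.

SE = σ/√n = 13/√22 = 2.7716
z = (x̄−μ₀)/SE = (74.23−74)/2.7716 = 0.0830

test statistic = 0.083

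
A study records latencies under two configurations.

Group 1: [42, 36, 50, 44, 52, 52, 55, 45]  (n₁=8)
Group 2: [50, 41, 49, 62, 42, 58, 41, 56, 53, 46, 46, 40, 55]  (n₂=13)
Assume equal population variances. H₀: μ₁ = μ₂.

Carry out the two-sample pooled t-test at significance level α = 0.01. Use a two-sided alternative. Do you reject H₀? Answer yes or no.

reject H₀: no

x̄₁=47.000, s₁=6.347, n₁=8
x̄₂=49.154, s₂=7.232, n₂=13
s_p² = [7·6.347² + 12·7.232²]/19 = 47.8785
SE = √(s_p²·(1/8+1/13)) = 3.1093
t = (47.000−49.154)/3.1093 = -0.6927
df = 19
p-value (two-sided) = 0.49687
At α=0.01: p ≥ α → fail to reject H₀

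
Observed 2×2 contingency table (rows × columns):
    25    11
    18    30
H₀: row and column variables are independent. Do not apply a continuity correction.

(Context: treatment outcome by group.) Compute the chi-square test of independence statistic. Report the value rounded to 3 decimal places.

test statistic = 8.402

Row totals [36, 48], col totals [43, 41], n=84
χ² = (25−18.43)²/18.43 + (11−17.57)²/17.57 + (18−24.57)²/24.57 + (30−23.43)²/23.43 = 8.4016
df = 1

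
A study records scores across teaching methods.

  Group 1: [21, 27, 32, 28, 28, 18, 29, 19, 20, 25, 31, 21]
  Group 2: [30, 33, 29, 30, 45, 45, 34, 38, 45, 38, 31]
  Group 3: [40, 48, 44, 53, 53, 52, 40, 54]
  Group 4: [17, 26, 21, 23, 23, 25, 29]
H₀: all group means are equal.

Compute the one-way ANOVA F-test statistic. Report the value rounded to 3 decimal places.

test statistic = 37.482

Group means [24.92, 36.18, 48.00, 23.43], grand mean 32.763
SSB = Σnᵢ(x̄ᵢ−x̄)² = 3334.601; SSW = ΣΣ(x−x̄ᵢ)² = 1008.267
MSB = 3334.601/3 = 1111.5337; MSW = 1008.267/34 = 29.6549
F = MSB/MSW = 37.4823
df = (3, 34)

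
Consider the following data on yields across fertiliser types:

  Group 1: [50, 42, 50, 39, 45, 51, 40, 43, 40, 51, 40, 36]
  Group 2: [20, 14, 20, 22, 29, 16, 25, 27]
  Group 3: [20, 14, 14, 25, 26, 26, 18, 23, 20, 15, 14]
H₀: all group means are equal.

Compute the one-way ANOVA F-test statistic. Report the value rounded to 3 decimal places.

test statistic = 76.828

Group means [43.92, 21.62, 19.55], grand mean 29.516
SSB = Σnᵢ(x̄ᵢ−x̄)² = 4080.223; SSW = ΣΣ(x−x̄ᵢ)² = 743.519
MSB = 4080.223/2 = 2040.1115; MSW = 743.519/28 = 26.5542
F = MSB/MSW = 76.8281
df = (2, 28)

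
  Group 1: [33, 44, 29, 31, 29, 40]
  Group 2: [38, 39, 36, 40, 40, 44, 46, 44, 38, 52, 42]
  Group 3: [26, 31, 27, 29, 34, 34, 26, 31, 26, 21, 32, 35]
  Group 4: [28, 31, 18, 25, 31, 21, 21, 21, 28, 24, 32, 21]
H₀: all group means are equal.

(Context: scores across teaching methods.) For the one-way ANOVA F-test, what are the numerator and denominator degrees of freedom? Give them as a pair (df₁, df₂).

k = 4 groups, N = 41 total
df = (k−1, N−k) = (4−1, 41−4) = (3, 37)

degrees of freedom = [3, 37]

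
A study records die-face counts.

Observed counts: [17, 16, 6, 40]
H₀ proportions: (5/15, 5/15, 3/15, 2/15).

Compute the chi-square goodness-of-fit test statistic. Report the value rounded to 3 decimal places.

test statistic = 95.873

n = 79; E_i = n·p_i = [26.33, 26.33, 15.80, 10.53]
χ² = (17−26.33)²/26.33 + (16−26.33)²/26.33 + (6−15.80)²/15.80 + (40−10.53)²/10.53 = 95.8734
df = 3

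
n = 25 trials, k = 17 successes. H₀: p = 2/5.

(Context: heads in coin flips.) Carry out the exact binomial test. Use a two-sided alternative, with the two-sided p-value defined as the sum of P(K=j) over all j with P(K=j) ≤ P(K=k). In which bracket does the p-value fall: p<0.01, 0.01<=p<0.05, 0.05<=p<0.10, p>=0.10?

p-value bracket: p<0.01

Exact binomial: n=25, k=17, p₀=2/5=0.4000
P(X=j) = C(n,j)·p₀^j·(1−p₀)^(n−j); p = Σ P(X=j) over j with P(X=j) ≤ P(X=17)
p-value (two-sided) = 0.00669
→ bracket: p<0.01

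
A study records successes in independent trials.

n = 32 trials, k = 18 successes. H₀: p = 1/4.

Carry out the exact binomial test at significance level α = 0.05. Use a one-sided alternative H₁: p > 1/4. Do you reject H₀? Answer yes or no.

Exact binomial: n=32, k=18, p₀=1/4=0.2500
P(X≥18) from Σ C(n,i)·p₀^i·(1−p₀)^(n−i)
p-value (one-sided, H₁ greater) = 0.00016
At α=0.05: p < α → reject H₀

reject H₀: yes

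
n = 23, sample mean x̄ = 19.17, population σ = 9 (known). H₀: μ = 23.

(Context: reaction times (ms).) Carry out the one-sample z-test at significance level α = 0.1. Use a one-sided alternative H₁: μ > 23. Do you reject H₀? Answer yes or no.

reject H₀: no

SE = σ/√n = 9/√23 = 1.8766
z = (x̄−μ₀)/SE = (19.17−23)/1.8766 = -2.0409
p-value (one-sided, H₁ greater) = 0.97937
At α=0.1: p ≥ α → fail to reject H₀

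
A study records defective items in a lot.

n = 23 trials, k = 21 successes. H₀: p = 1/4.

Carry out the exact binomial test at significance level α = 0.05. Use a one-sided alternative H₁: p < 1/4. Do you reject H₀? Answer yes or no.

reject H₀: no

Exact binomial: n=23, k=21, p₀=1/4=0.2500
P(X≤21) from Σ C(n,i)·p₀^i·(1−p₀)^(n−i)
p-value (one-sided, H₁ less) = 1.00000
At α=0.05: p ≥ α → fail to reject H₀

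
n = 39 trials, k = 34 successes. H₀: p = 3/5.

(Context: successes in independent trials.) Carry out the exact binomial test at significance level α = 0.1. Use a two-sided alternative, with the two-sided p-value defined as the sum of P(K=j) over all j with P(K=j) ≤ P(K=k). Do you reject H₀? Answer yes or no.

reject H₀: yes

Exact binomial: n=39, k=34, p₀=3/5=0.6000
P(X=j) = C(n,j)·p₀^j·(1−p₀)^(n−j); p = Σ P(X=j) over j with P(X=j) ≤ P(X=34)
p-value (two-sided) = 0.00042
At α=0.1: p < α → reject H₀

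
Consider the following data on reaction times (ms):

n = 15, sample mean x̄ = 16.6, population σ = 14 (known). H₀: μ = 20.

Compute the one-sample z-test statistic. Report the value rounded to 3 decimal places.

SE = σ/√n = 14/√15 = 3.6148
z = (x̄−μ₀)/SE = (16.6−20)/3.6148 = -0.9406

test statistic = -0.941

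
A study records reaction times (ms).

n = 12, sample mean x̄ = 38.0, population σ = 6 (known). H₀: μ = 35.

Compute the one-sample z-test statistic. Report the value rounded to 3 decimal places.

SE = σ/√n = 6/√12 = 1.7321
z = (x̄−μ₀)/SE = (38.0−35)/1.7321 = 1.7321

test statistic = 1.732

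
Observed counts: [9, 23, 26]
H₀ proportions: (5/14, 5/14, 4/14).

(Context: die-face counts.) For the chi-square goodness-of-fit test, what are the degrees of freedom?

df = k − 1 = 3 − 1 = 2

degrees of freedom = 2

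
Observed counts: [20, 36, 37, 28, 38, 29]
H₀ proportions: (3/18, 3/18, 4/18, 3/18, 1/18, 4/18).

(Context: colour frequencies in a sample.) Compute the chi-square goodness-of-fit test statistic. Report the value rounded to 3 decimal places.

n = 188; E_i = n·p_i = [31.33, 31.33, 41.78, 31.33, 10.44, 41.78]
χ² = (20−31.33)²/31.33 + (36−31.33)²/31.33 + (37−41.78)²/41.78 + (28−31.33)²/31.33 + (38−10.44)²/10.44 + (29−41.78)²/41.78 = 82.3032
df = 5

test statistic = 82.303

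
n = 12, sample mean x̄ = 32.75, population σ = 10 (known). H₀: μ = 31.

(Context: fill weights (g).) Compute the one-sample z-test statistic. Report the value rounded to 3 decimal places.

test statistic = 0.606

SE = σ/√n = 10/√12 = 2.8868
z = (x̄−μ₀)/SE = (32.75−31)/2.8868 = 0.6062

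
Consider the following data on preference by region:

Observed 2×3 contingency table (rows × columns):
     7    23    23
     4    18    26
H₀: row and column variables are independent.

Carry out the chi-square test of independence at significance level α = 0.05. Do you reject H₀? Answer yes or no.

reject H₀: no

Row totals [53, 48], col totals [11, 41, 49], n=101
χ² = (7−5.77)²/5.77 + (23−21.51)²/21.51 + (23−25.71)²/25.71 + (4−5.23)²/5.23 + (18−19.49)²/19.49 + (26−23.29)²/23.29 = 1.3674
df = 2
p-value (upper-tail) = 0.50474
At α=0.05: p ≥ α → fail to reject H₀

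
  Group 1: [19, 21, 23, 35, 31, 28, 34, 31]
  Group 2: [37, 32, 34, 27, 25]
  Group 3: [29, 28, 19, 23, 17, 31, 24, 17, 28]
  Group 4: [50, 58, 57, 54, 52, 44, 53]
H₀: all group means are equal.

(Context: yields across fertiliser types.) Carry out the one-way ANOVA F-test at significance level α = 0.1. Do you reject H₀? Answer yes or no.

Group means [27.75, 31.00, 24.00, 52.57], grand mean 33.138
SSB = Σnᵢ(x̄ᵢ−x̄)² = 3650.234; SSW = ΣΣ(x−x̄ᵢ)² = 717.214
MSB = 3650.234/3 = 1216.7447; MSW = 717.214/25 = 28.6886
F = MSB/MSW = 42.4122
df = (3, 25)
p-value (upper-tail) = 0.00000
At α=0.1: p < α → reject H₀

reject H₀: yes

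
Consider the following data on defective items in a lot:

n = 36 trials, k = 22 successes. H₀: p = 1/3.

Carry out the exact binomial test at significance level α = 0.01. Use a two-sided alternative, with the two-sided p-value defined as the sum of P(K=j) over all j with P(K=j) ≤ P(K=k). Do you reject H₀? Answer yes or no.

reject H₀: yes

Exact binomial: n=36, k=22, p₀=1/3=0.3333
P(X=j) = C(n,j)·p₀^j·(1−p₀)^(n−j); p = Σ P(X=j) over j with P(X=j) ≤ P(X=22)
p-value (two-sided) = 0.00107
At α=0.01: p < α → reject H₀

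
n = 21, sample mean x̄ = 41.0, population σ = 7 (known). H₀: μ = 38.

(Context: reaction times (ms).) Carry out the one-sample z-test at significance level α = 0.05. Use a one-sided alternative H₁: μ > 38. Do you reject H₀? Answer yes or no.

reject H₀: yes

SE = σ/√n = 7/√21 = 1.5275
z = (x̄−μ₀)/SE = (41.0−38)/1.5275 = 1.9640
p-value (one-sided, H₁ greater) = 0.02477
At α=0.05: p < α → reject H₀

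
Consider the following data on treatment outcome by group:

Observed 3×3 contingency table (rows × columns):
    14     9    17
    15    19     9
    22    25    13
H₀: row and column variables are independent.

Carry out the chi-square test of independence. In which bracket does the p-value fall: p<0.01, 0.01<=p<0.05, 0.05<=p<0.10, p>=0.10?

Row totals [40, 43, 60], col totals [51, 53, 39], n=143
χ² = (14−14.27)²/14.27 + (9−14.83)²/14.83 + (17−10.91)²/10.91 + (15−15.34)²/15.34 + (19−15.94)²/15.94 + (9−11.73)²/11.73 + (22−21.40)²/21.40 + (25−22.24)²/22.24 + (13−16.36)²/16.36 = 7.9762
df = 4
p-value (upper-tail) = 0.09245
→ bracket: 0.05<=p<0.10

p-value bracket: 0.05<=p<0.10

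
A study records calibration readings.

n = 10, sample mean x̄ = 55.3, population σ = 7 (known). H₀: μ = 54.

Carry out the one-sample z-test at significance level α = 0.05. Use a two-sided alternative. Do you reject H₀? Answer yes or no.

reject H₀: no

SE = σ/√n = 7/√10 = 2.2136
z = (x̄−μ₀)/SE = (55.3−54)/2.2136 = 0.5873
p-value (two-sided) = 0.55702
At α=0.05: p ≥ α → fail to reject H₀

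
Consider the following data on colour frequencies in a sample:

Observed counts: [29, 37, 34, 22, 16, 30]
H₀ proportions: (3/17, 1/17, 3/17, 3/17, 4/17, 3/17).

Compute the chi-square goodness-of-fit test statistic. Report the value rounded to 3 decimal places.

n = 168; E_i = n·p_i = [29.65, 9.88, 29.65, 29.65, 39.53, 29.65]
χ² = (29−29.65)²/29.65 + (37−9.88)²/9.88 + (34−29.65)²/29.65 + (22−29.65)²/29.65 + (16−39.53)²/39.53 + (30−29.65)²/29.65 = 91.0476
df = 5

test statistic = 91.048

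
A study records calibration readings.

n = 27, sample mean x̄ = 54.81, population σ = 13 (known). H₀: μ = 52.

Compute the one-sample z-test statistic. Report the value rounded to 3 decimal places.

SE = σ/√n = 13/√27 = 2.5019
z = (x̄−μ₀)/SE = (54.81−52)/2.5019 = 1.1232

test statistic = 1.123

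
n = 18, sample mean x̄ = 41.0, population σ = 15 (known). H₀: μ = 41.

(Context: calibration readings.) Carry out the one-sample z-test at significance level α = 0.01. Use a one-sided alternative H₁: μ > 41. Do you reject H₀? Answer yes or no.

SE = σ/√n = 15/√18 = 3.5355
z = (x̄−μ₀)/SE = (41.0−41)/3.5355 = 0.0000
p-value (one-sided, H₁ greater) = 0.50000
At α=0.01: p ≥ α → fail to reject H₀

reject H₀: no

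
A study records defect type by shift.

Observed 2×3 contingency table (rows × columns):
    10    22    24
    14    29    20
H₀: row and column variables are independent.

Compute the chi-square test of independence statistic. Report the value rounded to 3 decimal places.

test statistic = 1.585

Row totals [56, 63], col totals [24, 51, 44], n=119
χ² = (10−11.29)²/11.29 + (22−24.00)²/24.00 + (24−20.71)²/20.71 + (14−12.71)²/12.71 + (29−27.00)²/27.00 + (20−23.29)²/23.29 = 1.5848
df = 2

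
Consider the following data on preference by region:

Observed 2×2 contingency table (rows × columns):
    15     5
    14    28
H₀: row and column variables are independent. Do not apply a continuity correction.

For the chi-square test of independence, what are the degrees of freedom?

df = (r−1)(c−1) = (2−1)·(2−1) = 1

degrees of freedom = 1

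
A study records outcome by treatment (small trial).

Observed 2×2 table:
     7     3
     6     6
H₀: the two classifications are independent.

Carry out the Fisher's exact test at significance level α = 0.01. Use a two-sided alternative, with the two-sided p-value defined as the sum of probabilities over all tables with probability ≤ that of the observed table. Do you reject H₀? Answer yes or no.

Margins: r₁=10, r₂=12, c₁=13, c₂=9, n=22
p_obs = C(10,7)·C(12,6)/C(22,13); sum pmf over tables with pmf ≤ p_obs
p-value (two-sided) = 0.41486
At α=0.01: p ≥ α → fail to reject H₀

reject H₀: no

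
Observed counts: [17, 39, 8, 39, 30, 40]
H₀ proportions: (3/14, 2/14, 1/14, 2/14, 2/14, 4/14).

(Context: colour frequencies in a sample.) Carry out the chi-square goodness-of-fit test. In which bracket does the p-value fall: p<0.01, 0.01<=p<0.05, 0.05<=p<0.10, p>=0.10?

n = 173; E_i = n·p_i = [37.07, 24.71, 12.36, 24.71, 24.71, 49.43]
χ² = (17−37.07)²/37.07 + (39−24.71)²/24.71 + (8−12.36)²/12.36 + (39−24.71)²/24.71 + (30−24.71)²/24.71 + (40−49.43)²/49.43 = 31.8478
df = 5
p-value (upper-tail) = 0.00001
→ bracket: p<0.01

p-value bracket: p<0.01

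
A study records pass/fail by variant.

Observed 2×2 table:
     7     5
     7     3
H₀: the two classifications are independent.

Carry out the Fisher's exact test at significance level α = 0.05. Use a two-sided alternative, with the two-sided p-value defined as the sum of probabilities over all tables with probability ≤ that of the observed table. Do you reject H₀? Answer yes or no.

Margins: r₁=12, r₂=10, c₁=14, c₂=8, n=22
p_obs = C(12,7)·C(10,7)/C(22,14); sum pmf over tables with pmf ≤ p_obs
p-value (two-sided) = 0.67492
At α=0.05: p ≥ α → fail to reject H₀

reject H₀: no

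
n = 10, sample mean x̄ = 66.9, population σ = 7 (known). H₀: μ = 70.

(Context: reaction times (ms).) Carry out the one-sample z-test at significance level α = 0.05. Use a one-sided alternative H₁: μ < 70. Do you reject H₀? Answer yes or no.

SE = σ/√n = 7/√10 = 2.2136
z = (x̄−μ₀)/SE = (66.9−70)/2.2136 = -1.4004
p-value (one-sided, H₁ less) = 0.08069
At α=0.05: p ≥ α → fail to reject H₀

reject H₀: no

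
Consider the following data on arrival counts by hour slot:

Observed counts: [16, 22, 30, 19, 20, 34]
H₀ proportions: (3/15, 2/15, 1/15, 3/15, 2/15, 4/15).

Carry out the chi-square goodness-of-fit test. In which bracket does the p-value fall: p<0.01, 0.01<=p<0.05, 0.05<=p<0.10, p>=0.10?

p-value bracket: p<0.01

n = 141; E_i = n·p_i = [28.20, 18.80, 9.40, 28.20, 18.80, 37.60]
χ² = (16−28.20)²/28.20 + (22−18.80)²/18.80 + (30−9.40)²/9.40 + (19−28.20)²/28.20 + (20−18.80)²/18.80 + (34−37.60)²/37.60 = 54.3901
df = 5
p-value (upper-tail) = 0.00000
→ bracket: p<0.01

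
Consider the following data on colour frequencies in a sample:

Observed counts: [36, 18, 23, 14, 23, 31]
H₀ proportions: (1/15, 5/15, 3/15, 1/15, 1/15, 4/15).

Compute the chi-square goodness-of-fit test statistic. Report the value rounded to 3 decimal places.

test statistic = 113.867

n = 145; E_i = n·p_i = [9.67, 48.33, 29.00, 9.67, 9.67, 38.67]
χ² = (36−9.67)²/9.67 + (18−48.33)²/48.33 + (23−29.00)²/29.00 + (14−9.67)²/9.67 + (23−9.67)²/9.67 + (31−38.67)²/38.67 = 113.8672
df = 5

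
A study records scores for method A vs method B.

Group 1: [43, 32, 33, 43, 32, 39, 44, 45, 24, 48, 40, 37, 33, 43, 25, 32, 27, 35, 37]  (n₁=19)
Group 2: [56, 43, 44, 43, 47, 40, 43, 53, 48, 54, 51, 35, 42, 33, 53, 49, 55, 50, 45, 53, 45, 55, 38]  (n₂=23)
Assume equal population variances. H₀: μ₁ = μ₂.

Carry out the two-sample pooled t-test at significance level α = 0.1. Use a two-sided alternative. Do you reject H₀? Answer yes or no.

x̄₁=36.421, s₁=6.963, n₁=19
x̄₂=46.739, s₂=6.587, n₂=23
s_p² = [18·6.963² + 22·6.587²]/40 = 45.6767
SE = √(s_p²·(1/19+1/23)) = 2.0952
t = (36.421−46.739)/2.0952 = -4.9246
df = 40
p-value (two-sided) = 0.00002
At α=0.1: p < α → reject H₀

reject H₀: yes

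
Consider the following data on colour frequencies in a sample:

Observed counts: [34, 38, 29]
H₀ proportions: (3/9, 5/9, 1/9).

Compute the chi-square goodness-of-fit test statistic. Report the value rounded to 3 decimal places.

n = 101; E_i = n·p_i = [33.67, 56.11, 11.22]
χ² = (34−33.67)²/33.67 + (38−56.11)²/56.11 + (29−11.22)²/11.22 = 34.0119
df = 2

test statistic = 34.012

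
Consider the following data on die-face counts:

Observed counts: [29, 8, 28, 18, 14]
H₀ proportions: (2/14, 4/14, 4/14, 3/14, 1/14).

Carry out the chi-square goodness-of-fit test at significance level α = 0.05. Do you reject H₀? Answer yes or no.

n = 97; E_i = n·p_i = [13.86, 27.71, 27.71, 20.79, 6.93]
χ² = (29−13.86)²/13.86 + (8−27.71)²/27.71 + (28−27.71)²/27.71 + (18−20.79)²/20.79 + (14−6.93)²/6.93 = 38.1649
df = 4
p-value (upper-tail) = 0.00000
At α=0.05: p < α → reject H₀

reject H₀: yes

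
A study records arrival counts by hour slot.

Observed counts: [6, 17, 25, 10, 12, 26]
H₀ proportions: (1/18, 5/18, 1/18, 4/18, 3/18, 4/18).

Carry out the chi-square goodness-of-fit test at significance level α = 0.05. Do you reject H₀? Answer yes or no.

n = 96; E_i = n·p_i = [5.33, 26.67, 5.33, 21.33, 16.00, 21.33]
χ² = (6−5.33)²/5.33 + (17−26.67)²/26.67 + (25−5.33)²/5.33 + (10−21.33)²/21.33 + (12−16.00)²/16.00 + (26−21.33)²/21.33 = 84.1500
df = 5
p-value (upper-tail) = 0.00000
At α=0.05: p < α → reject H₀

reject H₀: yes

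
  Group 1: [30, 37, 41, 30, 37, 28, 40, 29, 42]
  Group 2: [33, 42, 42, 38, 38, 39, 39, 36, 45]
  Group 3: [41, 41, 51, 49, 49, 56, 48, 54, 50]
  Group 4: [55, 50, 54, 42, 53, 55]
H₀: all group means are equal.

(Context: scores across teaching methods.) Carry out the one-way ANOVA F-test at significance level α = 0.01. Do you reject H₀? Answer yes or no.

reject H₀: yes

Group means [34.89, 39.11, 48.78, 51.50], grand mean 42.848
SSB = Σnᵢ(x̄ᵢ−x̄)² = 1461.409; SSW = ΣΣ(x−x̄ᵢ)² = 686.833
MSB = 1461.409/3 = 487.1364; MSW = 686.833/29 = 23.6839
F = MSB/MSW = 20.5682
df = (3, 29)
p-value (upper-tail) = 0.00000
At α=0.01: p < α → reject H₀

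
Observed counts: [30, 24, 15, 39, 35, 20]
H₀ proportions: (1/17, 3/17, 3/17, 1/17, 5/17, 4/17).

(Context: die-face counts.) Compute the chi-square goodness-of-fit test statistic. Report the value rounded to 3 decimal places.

test statistic = 153.325

n = 163; E_i = n·p_i = [9.59, 28.76, 28.76, 9.59, 47.94, 38.35]
χ² = (30−9.59)²/9.59 + (24−28.76)²/28.76 + (15−28.76)²/28.76 + (39−9.59)²/9.59 + (35−47.94)²/47.94 + (20−38.35)²/38.35 = 153.3252
df = 5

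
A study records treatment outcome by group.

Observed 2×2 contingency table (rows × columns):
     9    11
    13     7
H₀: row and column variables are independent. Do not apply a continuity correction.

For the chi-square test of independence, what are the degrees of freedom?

degrees of freedom = 1

df = (r−1)(c−1) = (2−1)·(2−1) = 1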